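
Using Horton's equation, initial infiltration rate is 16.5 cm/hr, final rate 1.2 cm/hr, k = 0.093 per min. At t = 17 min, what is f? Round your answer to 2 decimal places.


Step 1: f = fc + (f0 - fc) * exp(-k * t)
Step 2: exp(-0.093 * 17) = 0.205769
Step 3: f = 1.2 + (16.5 - 1.2) * 0.205769
Step 4: f = 1.2 + 15.3 * 0.205769
Step 5: f = 4.35 cm/hr

4.35


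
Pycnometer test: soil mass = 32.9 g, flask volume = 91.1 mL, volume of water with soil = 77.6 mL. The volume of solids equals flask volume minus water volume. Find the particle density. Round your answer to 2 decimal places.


Step 1: Volume of solids = flask volume - water volume with soil
Step 2: V_solids = 91.1 - 77.6 = 13.5 mL
Step 3: Particle density = mass / V_solids = 32.9 / 13.5 = 2.44 g/cm^3

2.44


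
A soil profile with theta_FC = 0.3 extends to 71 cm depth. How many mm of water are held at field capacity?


Step 1: Water (mm) = theta_FC * depth (cm) * 10
Step 2: Water = 0.3 * 71 * 10
Step 3: Water = 213.0 mm

213.0


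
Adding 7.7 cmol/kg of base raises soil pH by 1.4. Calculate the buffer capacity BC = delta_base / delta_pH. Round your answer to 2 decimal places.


Step 1: BC = change in base / change in pH
Step 2: BC = 7.7 / 1.4
Step 3: BC = 5.5 cmol/(kg*pH unit)

5.5


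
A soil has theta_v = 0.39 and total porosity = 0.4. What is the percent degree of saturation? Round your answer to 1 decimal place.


Step 1: S = 100 * theta_v / n
Step 2: S = 100 * 0.39 / 0.4
Step 3: S = 97.5%

97.5


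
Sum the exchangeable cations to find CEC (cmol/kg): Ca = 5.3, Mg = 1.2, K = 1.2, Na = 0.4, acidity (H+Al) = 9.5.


Step 1: CEC = Ca + Mg + K + Na + (H+Al)
Step 2: CEC = 5.3 + 1.2 + 1.2 + 0.4 + 9.5
Step 3: CEC = 17.6 cmol/kg

17.6


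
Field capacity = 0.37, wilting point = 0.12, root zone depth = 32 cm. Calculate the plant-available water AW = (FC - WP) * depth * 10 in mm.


Step 1: Available water = (FC - WP) * depth * 10
Step 2: AW = (0.37 - 0.12) * 32 * 10
Step 3: AW = 0.25 * 32 * 10
Step 4: AW = 80.0 mm

80.0


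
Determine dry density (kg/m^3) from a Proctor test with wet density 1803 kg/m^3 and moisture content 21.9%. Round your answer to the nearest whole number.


Step 1: Dry density = wet density / (1 + w/100)
Step 2: Dry density = 1803 / (1 + 21.9/100)
Step 3: Dry density = 1803 / 1.219
Step 4: Dry density = 1479 kg/m^3

1479


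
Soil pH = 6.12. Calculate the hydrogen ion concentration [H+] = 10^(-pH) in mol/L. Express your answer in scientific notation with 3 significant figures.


Step 1: [H+] = 10^(-pH)
Step 2: [H+] = 10^(-6.12)
Step 3: [H+] = 7.59e-07 mol/L

7.59e-07


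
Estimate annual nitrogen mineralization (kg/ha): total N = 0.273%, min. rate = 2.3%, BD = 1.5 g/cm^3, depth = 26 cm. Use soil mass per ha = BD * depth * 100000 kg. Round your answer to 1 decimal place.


Step 1: Soil mass per ha = BD * depth * 100000 = 1.5 * 26 * 100000 = 3900000 kg
Step 2: Total N pool = soil mass * N%/100 = 3900000 * 0.273/100 = 10647.0 kg/ha
Step 3: N mineralized = N pool * rate%/100 = 10647.0 * 2.3/100 = 244.9 kg/ha/yr

244.9


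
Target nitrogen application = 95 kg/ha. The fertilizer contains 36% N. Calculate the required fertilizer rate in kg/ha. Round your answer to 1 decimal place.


Step 1: Fertilizer rate = target N / (N content / 100)
Step 2: Rate = 95 / (36 / 100)
Step 3: Rate = 95 / 0.36
Step 4: Rate = 263.9 kg/ha

263.9


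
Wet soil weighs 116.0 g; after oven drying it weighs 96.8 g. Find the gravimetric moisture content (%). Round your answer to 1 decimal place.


Step 1: Water mass = wet - dry = 116.0 - 96.8 = 19.2 g
Step 2: w = 100 * water mass / dry mass
Step 3: w = 100 * 19.2 / 96.8 = 19.8%

19.8


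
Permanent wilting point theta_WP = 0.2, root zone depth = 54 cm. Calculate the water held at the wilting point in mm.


Step 1: Water (mm) = theta_WP * depth * 10
Step 2: Water = 0.2 * 54 * 10
Step 3: Water = 108.0 mm

108.0


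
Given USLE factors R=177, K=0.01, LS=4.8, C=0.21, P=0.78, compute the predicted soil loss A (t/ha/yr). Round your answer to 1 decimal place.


Step 1: A = R * K * LS * C * P
Step 2: R * K = 177 * 0.01 = 1.77
Step 3: (R*K) * LS = 1.77 * 4.8 = 8.496
Step 4: * C * P = 8.496 * 0.21 * 0.78 = 1.4
Step 5: A = 1.4 t/(ha*yr)

1.4


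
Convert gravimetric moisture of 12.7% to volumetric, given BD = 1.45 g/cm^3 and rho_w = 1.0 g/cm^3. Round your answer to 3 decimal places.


Step 1: theta = (w / 100) * BD / rho_w
Step 2: theta = (12.7 / 100) * 1.45 / 1.0
Step 3: theta = 0.127 * 1.45
Step 4: theta = 0.184

0.184


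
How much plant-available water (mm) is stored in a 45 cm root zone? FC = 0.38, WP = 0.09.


Step 1: Available water = (FC - WP) * depth * 10
Step 2: AW = (0.38 - 0.09) * 45 * 10
Step 3: AW = 0.29 * 45 * 10
Step 4: AW = 130.5 mm

130.5


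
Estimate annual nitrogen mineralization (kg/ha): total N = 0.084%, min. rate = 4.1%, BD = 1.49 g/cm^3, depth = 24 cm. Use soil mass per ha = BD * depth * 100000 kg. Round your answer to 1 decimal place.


Step 1: Soil mass per ha = BD * depth * 100000 = 1.49 * 24 * 100000 = 3576000 kg
Step 2: Total N pool = soil mass * N%/100 = 3576000 * 0.084/100 = 3003.84 kg/ha
Step 3: N mineralized = N pool * rate%/100 = 3003.84 * 4.1/100 = 123.2 kg/ha/yr

123.2


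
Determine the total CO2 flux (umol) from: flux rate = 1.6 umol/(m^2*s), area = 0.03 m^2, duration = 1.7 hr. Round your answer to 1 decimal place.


Step 1: Convert time to seconds: 1.7 hr * 3600 = 6120.0 s
Step 2: Total = flux * area * time_s
Step 3: Total = 1.6 * 0.03 * 6120.0
Step 4: Total = 293.8 umol

293.8


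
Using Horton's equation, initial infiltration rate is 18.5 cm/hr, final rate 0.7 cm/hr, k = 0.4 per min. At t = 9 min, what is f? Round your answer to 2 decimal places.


Step 1: f = fc + (f0 - fc) * exp(-k * t)
Step 2: exp(-0.4 * 9) = 0.027324
Step 3: f = 0.7 + (18.5 - 0.7) * 0.027324
Step 4: f = 0.7 + 17.8 * 0.027324
Step 5: f = 1.19 cm/hr

1.19


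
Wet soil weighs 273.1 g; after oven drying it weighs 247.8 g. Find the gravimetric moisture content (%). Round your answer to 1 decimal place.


Step 1: Water mass = wet - dry = 273.1 - 247.8 = 25.3 g
Step 2: w = 100 * water mass / dry mass
Step 3: w = 100 * 25.3 / 247.8 = 10.2%

10.2


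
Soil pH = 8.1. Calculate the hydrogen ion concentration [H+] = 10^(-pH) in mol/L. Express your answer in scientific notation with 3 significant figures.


Step 1: [H+] = 10^(-pH)
Step 2: [H+] = 10^(-8.1)
Step 3: [H+] = 7.94e-09 mol/L

7.94e-09


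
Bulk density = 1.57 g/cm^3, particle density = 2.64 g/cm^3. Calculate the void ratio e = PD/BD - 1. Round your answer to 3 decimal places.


Step 1: e = PD / BD - 1
Step 2: e = 2.64 / 1.57 - 1
Step 3: e = 1.68153 - 1
Step 4: e = 0.682

0.682


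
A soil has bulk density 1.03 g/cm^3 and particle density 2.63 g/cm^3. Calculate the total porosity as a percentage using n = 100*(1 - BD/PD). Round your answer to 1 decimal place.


Step 1: Formula: n = 100 * (1 - BD / PD)
Step 2: n = 100 * (1 - 1.03 / 2.63)
Step 3: n = 100 * (1 - 0.39163)
Step 4: n = 60.8%

60.8


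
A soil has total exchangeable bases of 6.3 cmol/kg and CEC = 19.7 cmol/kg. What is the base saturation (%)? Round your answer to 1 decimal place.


Step 1: BS = 100 * (sum of bases) / CEC
Step 2: BS = 100 * 6.3 / 19.7
Step 3: BS = 32.0%

32.0


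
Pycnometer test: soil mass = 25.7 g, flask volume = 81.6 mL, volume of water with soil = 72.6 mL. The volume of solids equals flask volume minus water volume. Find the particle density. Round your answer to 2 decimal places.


Step 1: Volume of solids = flask volume - water volume with soil
Step 2: V_solids = 81.6 - 72.6 = 9.0 mL
Step 3: Particle density = mass / V_solids = 25.7 / 9.0 = 2.86 g/cm^3

2.86


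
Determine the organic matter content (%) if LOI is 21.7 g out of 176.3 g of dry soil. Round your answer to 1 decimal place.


Step 1: OM% = 100 * LOI / sample mass
Step 2: OM = 100 * 21.7 / 176.3
Step 3: OM = 12.3%

12.3


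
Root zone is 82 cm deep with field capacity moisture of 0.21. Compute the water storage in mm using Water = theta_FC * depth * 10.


Step 1: Water (mm) = theta_FC * depth (cm) * 10
Step 2: Water = 0.21 * 82 * 10
Step 3: Water = 172.2 mm

172.2


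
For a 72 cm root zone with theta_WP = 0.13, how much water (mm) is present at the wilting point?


Step 1: Water (mm) = theta_WP * depth * 10
Step 2: Water = 0.13 * 72 * 10
Step 3: Water = 93.6 mm

93.6


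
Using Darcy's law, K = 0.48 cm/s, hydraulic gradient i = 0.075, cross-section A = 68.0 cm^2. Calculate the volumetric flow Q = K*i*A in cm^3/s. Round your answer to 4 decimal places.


Step 1: Apply Darcy's law: Q = K * i * A
Step 2: Q = 0.48 * 0.075 * 68.0
Step 3: Q = 2.448 cm^3/s

2.448


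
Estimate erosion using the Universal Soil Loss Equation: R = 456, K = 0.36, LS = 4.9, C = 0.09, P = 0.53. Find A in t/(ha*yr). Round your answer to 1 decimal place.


Step 1: A = R * K * LS * C * P
Step 2: R * K = 456 * 0.36 = 164.16
Step 3: (R*K) * LS = 164.16 * 4.9 = 804.384
Step 4: * C * P = 804.384 * 0.09 * 0.53 = 38.4
Step 5: A = 38.4 t/(ha*yr)

38.4


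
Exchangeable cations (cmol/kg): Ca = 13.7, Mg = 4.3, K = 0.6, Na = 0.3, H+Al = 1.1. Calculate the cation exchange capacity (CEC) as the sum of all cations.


Step 1: CEC = Ca + Mg + K + Na + (H+Al)
Step 2: CEC = 13.7 + 4.3 + 0.6 + 0.3 + 1.1
Step 3: CEC = 20.0 cmol/kg

20.0


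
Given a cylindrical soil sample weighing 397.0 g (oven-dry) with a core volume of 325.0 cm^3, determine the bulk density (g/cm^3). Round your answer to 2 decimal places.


Step 1: Identify the formula: BD = dry mass / volume
Step 2: Substitute values: BD = 397.0 / 325.0
Step 3: BD = 1.22 g/cm^3

1.22


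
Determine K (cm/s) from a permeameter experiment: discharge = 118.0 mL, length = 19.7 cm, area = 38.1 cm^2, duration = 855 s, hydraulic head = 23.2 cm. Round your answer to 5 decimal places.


Step 1: K = Q * L / (A * t * h)
Step 2: Numerator = 118.0 * 19.7 = 2324.6
Step 3: Denominator = 38.1 * 855 * 23.2 = 755751.6
Step 4: K = 2324.6 / 755751.6 = 0.00308 cm/s

0.00308


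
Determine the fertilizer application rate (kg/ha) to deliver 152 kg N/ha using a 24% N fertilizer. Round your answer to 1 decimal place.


Step 1: Fertilizer rate = target N / (N content / 100)
Step 2: Rate = 152 / (24 / 100)
Step 3: Rate = 152 / 0.24
Step 4: Rate = 633.3 kg/ha

633.3


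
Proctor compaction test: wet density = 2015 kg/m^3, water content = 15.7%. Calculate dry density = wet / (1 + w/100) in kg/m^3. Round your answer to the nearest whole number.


Step 1: Dry density = wet density / (1 + w/100)
Step 2: Dry density = 2015 / (1 + 15.7/100)
Step 3: Dry density = 2015 / 1.157
Step 4: Dry density = 1742 kg/m^3

1742


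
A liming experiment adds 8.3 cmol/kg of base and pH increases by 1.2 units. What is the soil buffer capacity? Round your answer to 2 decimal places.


Step 1: BC = change in base / change in pH
Step 2: BC = 8.3 / 1.2
Step 3: BC = 6.92 cmol/(kg*pH unit)

6.92


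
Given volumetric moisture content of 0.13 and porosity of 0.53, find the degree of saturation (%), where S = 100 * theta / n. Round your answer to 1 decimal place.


Step 1: S = 100 * theta_v / n
Step 2: S = 100 * 0.13 / 0.53
Step 3: S = 24.5%

24.5


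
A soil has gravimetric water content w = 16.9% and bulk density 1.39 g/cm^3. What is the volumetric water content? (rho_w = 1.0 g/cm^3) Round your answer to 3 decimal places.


Step 1: theta = (w / 100) * BD / rho_w
Step 2: theta = (16.9 / 100) * 1.39 / 1.0
Step 3: theta = 0.169 * 1.39
Step 4: theta = 0.235

0.235


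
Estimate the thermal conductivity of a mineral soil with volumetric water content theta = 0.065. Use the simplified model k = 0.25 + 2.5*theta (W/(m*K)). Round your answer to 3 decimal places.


Step 1: k = 0.25 + 2.5 * theta
Step 2: k = 0.25 + 2.5 * 0.065
Step 3: k = 0.25 + 0.163
Step 4: k = 0.413 W/(m*K)

0.413


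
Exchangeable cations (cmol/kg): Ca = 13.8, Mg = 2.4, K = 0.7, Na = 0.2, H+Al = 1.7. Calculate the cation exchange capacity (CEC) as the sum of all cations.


Step 1: CEC = Ca + Mg + K + Na + (H+Al)
Step 2: CEC = 13.8 + 2.4 + 0.7 + 0.2 + 1.7
Step 3: CEC = 18.8 cmol/kg

18.8


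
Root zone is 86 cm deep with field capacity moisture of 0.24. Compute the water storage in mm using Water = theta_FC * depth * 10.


Step 1: Water (mm) = theta_FC * depth (cm) * 10
Step 2: Water = 0.24 * 86 * 10
Step 3: Water = 206.4 mm

206.4


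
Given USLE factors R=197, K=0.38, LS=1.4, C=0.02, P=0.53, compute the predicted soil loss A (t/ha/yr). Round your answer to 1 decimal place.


Step 1: A = R * K * LS * C * P
Step 2: R * K = 197 * 0.38 = 74.86
Step 3: (R*K) * LS = 74.86 * 1.4 = 104.804
Step 4: * C * P = 104.804 * 0.02 * 0.53 = 1.1
Step 5: A = 1.1 t/(ha*yr)

1.1


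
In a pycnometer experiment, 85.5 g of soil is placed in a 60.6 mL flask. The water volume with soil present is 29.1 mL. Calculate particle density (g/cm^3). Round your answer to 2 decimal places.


Step 1: Volume of solids = flask volume - water volume with soil
Step 2: V_solids = 60.6 - 29.1 = 31.5 mL
Step 3: Particle density = mass / V_solids = 85.5 / 31.5 = 2.71 g/cm^3

2.71


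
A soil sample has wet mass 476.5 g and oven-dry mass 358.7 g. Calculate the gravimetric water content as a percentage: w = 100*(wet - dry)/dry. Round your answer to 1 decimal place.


Step 1: Water mass = wet - dry = 476.5 - 358.7 = 117.8 g
Step 2: w = 100 * water mass / dry mass
Step 3: w = 100 * 117.8 / 358.7 = 32.8%

32.8


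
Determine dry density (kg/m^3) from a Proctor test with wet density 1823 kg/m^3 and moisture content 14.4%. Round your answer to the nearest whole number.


Step 1: Dry density = wet density / (1 + w/100)
Step 2: Dry density = 1823 / (1 + 14.4/100)
Step 3: Dry density = 1823 / 1.144
Step 4: Dry density = 1594 kg/m^3

1594


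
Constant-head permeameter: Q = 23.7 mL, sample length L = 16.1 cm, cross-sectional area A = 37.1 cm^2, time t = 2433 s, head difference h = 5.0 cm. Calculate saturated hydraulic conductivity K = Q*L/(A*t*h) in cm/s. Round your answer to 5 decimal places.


Step 1: K = Q * L / (A * t * h)
Step 2: Numerator = 23.7 * 16.1 = 381.57
Step 3: Denominator = 37.1 * 2433 * 5.0 = 451321.5
Step 4: K = 381.57 / 451321.5 = 0.00085 cm/s

0.00085


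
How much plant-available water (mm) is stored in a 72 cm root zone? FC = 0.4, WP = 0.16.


Step 1: Available water = (FC - WP) * depth * 10
Step 2: AW = (0.4 - 0.16) * 72 * 10
Step 3: AW = 0.24 * 72 * 10
Step 4: AW = 172.8 mm

172.8


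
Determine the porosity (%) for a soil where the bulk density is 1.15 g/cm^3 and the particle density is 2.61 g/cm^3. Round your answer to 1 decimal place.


Step 1: Formula: n = 100 * (1 - BD / PD)
Step 2: n = 100 * (1 - 1.15 / 2.61)
Step 3: n = 100 * (1 - 0.44061)
Step 4: n = 55.9%

55.9


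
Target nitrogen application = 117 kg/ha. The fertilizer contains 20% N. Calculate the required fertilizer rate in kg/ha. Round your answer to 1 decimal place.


Step 1: Fertilizer rate = target N / (N content / 100)
Step 2: Rate = 117 / (20 / 100)
Step 3: Rate = 117 / 0.2
Step 4: Rate = 585.0 kg/ha

585.0


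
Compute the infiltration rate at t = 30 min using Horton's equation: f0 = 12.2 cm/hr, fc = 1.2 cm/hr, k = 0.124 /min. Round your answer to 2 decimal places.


Step 1: f = fc + (f0 - fc) * exp(-k * t)
Step 2: exp(-0.124 * 30) = 0.024234
Step 3: f = 1.2 + (12.2 - 1.2) * 0.024234
Step 4: f = 1.2 + 11.0 * 0.024234
Step 5: f = 1.47 cm/hr

1.47


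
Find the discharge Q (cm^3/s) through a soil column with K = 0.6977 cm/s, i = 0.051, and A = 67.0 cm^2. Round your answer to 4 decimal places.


Step 1: Apply Darcy's law: Q = K * i * A
Step 2: Q = 0.6977 * 0.051 * 67.0
Step 3: Q = 2.384 cm^3/s

2.384


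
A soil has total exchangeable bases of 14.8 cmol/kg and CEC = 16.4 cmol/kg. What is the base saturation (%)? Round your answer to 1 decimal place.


Step 1: BS = 100 * (sum of bases) / CEC
Step 2: BS = 100 * 14.8 / 16.4
Step 3: BS = 90.2%

90.2


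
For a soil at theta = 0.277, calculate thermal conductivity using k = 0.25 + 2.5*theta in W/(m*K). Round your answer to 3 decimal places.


Step 1: k = 0.25 + 2.5 * theta
Step 2: k = 0.25 + 2.5 * 0.277
Step 3: k = 0.25 + 0.693
Step 4: k = 0.943 W/(m*K)

0.943


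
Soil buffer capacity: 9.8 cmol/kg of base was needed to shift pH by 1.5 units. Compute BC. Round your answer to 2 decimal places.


Step 1: BC = change in base / change in pH
Step 2: BC = 9.8 / 1.5
Step 3: BC = 6.53 cmol/(kg*pH unit)

6.53


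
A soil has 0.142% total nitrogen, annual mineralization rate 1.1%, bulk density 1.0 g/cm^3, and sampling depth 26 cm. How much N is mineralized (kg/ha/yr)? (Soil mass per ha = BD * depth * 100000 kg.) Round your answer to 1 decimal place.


Step 1: Soil mass per ha = BD * depth * 100000 = 1.0 * 26 * 100000 = 2600000 kg
Step 2: Total N pool = soil mass * N%/100 = 2600000 * 0.142/100 = 3692.0 kg/ha
Step 3: N mineralized = N pool * rate%/100 = 3692.0 * 1.1/100 = 40.6 kg/ha/yr

40.6


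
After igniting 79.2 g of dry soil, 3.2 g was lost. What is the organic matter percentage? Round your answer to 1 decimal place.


Step 1: OM% = 100 * LOI / sample mass
Step 2: OM = 100 * 3.2 / 79.2
Step 3: OM = 4.0%

4.0


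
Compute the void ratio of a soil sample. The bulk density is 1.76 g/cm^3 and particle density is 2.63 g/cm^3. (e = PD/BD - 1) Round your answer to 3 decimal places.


Step 1: e = PD / BD - 1
Step 2: e = 2.63 / 1.76 - 1
Step 3: e = 1.49432 - 1
Step 4: e = 0.494

0.494


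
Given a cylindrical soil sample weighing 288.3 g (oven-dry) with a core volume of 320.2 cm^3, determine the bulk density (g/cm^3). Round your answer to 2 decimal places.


Step 1: Identify the formula: BD = dry mass / volume
Step 2: Substitute values: BD = 288.3 / 320.2
Step 3: BD = 0.9 g/cm^3

0.9


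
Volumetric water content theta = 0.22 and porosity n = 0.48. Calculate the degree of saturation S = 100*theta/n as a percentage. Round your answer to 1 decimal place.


Step 1: S = 100 * theta_v / n
Step 2: S = 100 * 0.22 / 0.48
Step 3: S = 45.8%

45.8


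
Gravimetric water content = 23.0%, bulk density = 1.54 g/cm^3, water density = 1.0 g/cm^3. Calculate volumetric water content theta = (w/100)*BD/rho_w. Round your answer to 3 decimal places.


Step 1: theta = (w / 100) * BD / rho_w
Step 2: theta = (23.0 / 100) * 1.54 / 1.0
Step 3: theta = 0.23 * 1.54
Step 4: theta = 0.354

0.354


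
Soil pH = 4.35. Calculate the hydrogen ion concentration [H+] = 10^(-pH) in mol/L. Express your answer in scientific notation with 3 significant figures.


Step 1: [H+] = 10^(-pH)
Step 2: [H+] = 10^(-4.35)
Step 3: [H+] = 4.47e-05 mol/L

4.47e-05


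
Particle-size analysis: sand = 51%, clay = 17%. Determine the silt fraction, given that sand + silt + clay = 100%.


Step 1: sand + silt + clay = 100%
Step 2: silt = 100 - sand - clay
Step 3: silt = 100 - 51 - 17
Step 4: silt = 32%

32


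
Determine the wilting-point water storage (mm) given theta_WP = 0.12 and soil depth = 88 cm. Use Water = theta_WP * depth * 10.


Step 1: Water (mm) = theta_WP * depth * 10
Step 2: Water = 0.12 * 88 * 10
Step 3: Water = 105.6 mm

105.6


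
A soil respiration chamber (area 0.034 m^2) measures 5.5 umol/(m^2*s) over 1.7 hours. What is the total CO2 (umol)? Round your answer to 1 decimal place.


Step 1: Convert time to seconds: 1.7 hr * 3600 = 6120.0 s
Step 2: Total = flux * area * time_s
Step 3: Total = 5.5 * 0.034 * 6120.0
Step 4: Total = 1144.4 umol

1144.4


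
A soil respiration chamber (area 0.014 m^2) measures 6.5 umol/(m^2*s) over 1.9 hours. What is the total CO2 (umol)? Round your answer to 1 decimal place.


Step 1: Convert time to seconds: 1.9 hr * 3600 = 6840.0 s
Step 2: Total = flux * area * time_s
Step 3: Total = 6.5 * 0.014 * 6840.0
Step 4: Total = 622.4 umol

622.4


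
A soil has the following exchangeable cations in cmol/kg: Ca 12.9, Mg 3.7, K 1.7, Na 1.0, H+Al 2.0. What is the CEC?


Step 1: CEC = Ca + Mg + K + Na + (H+Al)
Step 2: CEC = 12.9 + 3.7 + 1.7 + 1.0 + 2.0
Step 3: CEC = 21.3 cmol/kg

21.3


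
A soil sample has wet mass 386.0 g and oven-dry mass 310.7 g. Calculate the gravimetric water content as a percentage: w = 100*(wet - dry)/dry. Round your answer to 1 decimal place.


Step 1: Water mass = wet - dry = 386.0 - 310.7 = 75.3 g
Step 2: w = 100 * water mass / dry mass
Step 3: w = 100 * 75.3 / 310.7 = 24.2%

24.2


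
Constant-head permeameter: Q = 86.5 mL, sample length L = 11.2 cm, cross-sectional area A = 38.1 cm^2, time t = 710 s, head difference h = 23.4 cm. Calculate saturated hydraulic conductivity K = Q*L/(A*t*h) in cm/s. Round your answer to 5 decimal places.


Step 1: K = Q * L / (A * t * h)
Step 2: Numerator = 86.5 * 11.2 = 968.8
Step 3: Denominator = 38.1 * 710 * 23.4 = 632993.4
Step 4: K = 968.8 / 632993.4 = 0.00153 cm/s

0.00153


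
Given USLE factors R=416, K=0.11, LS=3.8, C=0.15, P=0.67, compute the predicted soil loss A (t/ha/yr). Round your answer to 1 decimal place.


Step 1: A = R * K * LS * C * P
Step 2: R * K = 416 * 0.11 = 45.76
Step 3: (R*K) * LS = 45.76 * 3.8 = 173.888
Step 4: * C * P = 173.888 * 0.15 * 0.67 = 17.5
Step 5: A = 17.5 t/(ha*yr)

17.5


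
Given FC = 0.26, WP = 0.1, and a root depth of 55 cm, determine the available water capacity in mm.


Step 1: Available water = (FC - WP) * depth * 10
Step 2: AW = (0.26 - 0.1) * 55 * 10
Step 3: AW = 0.16 * 55 * 10
Step 4: AW = 88.0 mm

88.0


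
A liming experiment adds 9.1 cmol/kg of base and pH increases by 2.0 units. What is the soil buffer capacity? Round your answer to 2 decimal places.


Step 1: BC = change in base / change in pH
Step 2: BC = 9.1 / 2.0
Step 3: BC = 4.55 cmol/(kg*pH unit)

4.55


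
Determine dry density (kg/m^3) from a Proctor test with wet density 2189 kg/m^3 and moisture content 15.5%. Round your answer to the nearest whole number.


Step 1: Dry density = wet density / (1 + w/100)
Step 2: Dry density = 2189 / (1 + 15.5/100)
Step 3: Dry density = 2189 / 1.155
Step 4: Dry density = 1895 kg/m^3

1895


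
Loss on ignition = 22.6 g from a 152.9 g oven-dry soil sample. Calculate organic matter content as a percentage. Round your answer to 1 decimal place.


Step 1: OM% = 100 * LOI / sample mass
Step 2: OM = 100 * 22.6 / 152.9
Step 3: OM = 14.8%

14.8


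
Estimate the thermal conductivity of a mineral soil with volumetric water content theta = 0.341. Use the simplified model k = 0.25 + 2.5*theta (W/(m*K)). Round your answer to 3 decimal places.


Step 1: k = 0.25 + 2.5 * theta
Step 2: k = 0.25 + 2.5 * 0.341
Step 3: k = 0.25 + 0.853
Step 4: k = 1.103 W/(m*K)

1.103


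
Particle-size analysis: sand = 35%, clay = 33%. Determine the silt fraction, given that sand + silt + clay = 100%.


Step 1: sand + silt + clay = 100%
Step 2: silt = 100 - sand - clay
Step 3: silt = 100 - 35 - 33
Step 4: silt = 32%

32


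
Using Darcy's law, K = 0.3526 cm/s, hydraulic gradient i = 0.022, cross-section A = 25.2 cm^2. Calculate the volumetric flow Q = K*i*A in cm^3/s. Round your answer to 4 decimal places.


Step 1: Apply Darcy's law: Q = K * i * A
Step 2: Q = 0.3526 * 0.022 * 25.2
Step 3: Q = 0.1955 cm^3/s

0.1955


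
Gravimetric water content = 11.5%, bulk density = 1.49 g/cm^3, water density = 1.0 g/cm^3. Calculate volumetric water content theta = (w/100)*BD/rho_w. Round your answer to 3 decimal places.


Step 1: theta = (w / 100) * BD / rho_w
Step 2: theta = (11.5 / 100) * 1.49 / 1.0
Step 3: theta = 0.115 * 1.49
Step 4: theta = 0.171

0.171


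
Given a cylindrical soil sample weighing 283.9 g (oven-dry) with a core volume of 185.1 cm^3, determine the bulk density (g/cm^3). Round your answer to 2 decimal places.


Step 1: Identify the formula: BD = dry mass / volume
Step 2: Substitute values: BD = 283.9 / 185.1
Step 3: BD = 1.53 g/cm^3

1.53


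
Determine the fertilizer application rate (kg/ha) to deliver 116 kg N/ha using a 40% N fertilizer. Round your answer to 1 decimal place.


Step 1: Fertilizer rate = target N / (N content / 100)
Step 2: Rate = 116 / (40 / 100)
Step 3: Rate = 116 / 0.4
Step 4: Rate = 290.0 kg/ha

290.0


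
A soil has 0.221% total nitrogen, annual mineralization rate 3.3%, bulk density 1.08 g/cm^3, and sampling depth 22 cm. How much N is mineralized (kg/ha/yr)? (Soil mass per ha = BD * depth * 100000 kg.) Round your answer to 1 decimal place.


Step 1: Soil mass per ha = BD * depth * 100000 = 1.08 * 22 * 100000 = 2376000 kg
Step 2: Total N pool = soil mass * N%/100 = 2376000 * 0.221/100 = 5250.96 kg/ha
Step 3: N mineralized = N pool * rate%/100 = 5250.96 * 3.3/100 = 173.3 kg/ha/yr

173.3


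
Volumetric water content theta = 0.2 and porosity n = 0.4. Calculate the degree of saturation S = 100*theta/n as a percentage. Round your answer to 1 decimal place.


Step 1: S = 100 * theta_v / n
Step 2: S = 100 * 0.2 / 0.4
Step 3: S = 50.0%

50.0


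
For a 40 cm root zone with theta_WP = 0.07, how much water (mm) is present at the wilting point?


Step 1: Water (mm) = theta_WP * depth * 10
Step 2: Water = 0.07 * 40 * 10
Step 3: Water = 28.0 mm

28.0


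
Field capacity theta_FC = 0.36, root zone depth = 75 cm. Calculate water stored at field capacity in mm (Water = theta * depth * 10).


Step 1: Water (mm) = theta_FC * depth (cm) * 10
Step 2: Water = 0.36 * 75 * 10
Step 3: Water = 270.0 mm

270.0


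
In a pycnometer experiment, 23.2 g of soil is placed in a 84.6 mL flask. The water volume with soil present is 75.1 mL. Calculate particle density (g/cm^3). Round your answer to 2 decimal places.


Step 1: Volume of solids = flask volume - water volume with soil
Step 2: V_solids = 84.6 - 75.1 = 9.5 mL
Step 3: Particle density = mass / V_solids = 23.2 / 9.5 = 2.44 g/cm^3

2.44


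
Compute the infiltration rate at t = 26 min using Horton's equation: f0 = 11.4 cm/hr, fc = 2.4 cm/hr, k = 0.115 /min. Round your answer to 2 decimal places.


Step 1: f = fc + (f0 - fc) * exp(-k * t)
Step 2: exp(-0.115 * 26) = 0.050287
Step 3: f = 2.4 + (11.4 - 2.4) * 0.050287
Step 4: f = 2.4 + 9.0 * 0.050287
Step 5: f = 2.85 cm/hr

2.85


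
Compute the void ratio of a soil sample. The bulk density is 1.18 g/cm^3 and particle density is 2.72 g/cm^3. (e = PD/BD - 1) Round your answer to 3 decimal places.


Step 1: e = PD / BD - 1
Step 2: e = 2.72 / 1.18 - 1
Step 3: e = 2.30508 - 1
Step 4: e = 1.305

1.305


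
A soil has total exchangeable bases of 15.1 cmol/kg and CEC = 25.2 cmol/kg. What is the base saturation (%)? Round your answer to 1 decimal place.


Step 1: BS = 100 * (sum of bases) / CEC
Step 2: BS = 100 * 15.1 / 25.2
Step 3: BS = 59.9%

59.9


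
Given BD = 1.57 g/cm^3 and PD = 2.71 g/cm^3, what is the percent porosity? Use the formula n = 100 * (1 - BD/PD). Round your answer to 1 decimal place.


Step 1: Formula: n = 100 * (1 - BD / PD)
Step 2: n = 100 * (1 - 1.57 / 2.71)
Step 3: n = 100 * (1 - 0.57934)
Step 4: n = 42.1%

42.1


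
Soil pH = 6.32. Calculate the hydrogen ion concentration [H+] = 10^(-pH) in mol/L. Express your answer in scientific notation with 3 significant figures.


Step 1: [H+] = 10^(-pH)
Step 2: [H+] = 10^(-6.32)
Step 3: [H+] = 4.79e-07 mol/L

4.79e-07


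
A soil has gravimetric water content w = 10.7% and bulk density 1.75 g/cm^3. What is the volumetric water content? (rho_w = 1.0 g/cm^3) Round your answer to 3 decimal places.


Step 1: theta = (w / 100) * BD / rho_w
Step 2: theta = (10.7 / 100) * 1.75 / 1.0
Step 3: theta = 0.107 * 1.75
Step 4: theta = 0.187

0.187


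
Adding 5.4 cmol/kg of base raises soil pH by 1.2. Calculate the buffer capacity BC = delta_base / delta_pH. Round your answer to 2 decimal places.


Step 1: BC = change in base / change in pH
Step 2: BC = 5.4 / 1.2
Step 3: BC = 4.5 cmol/(kg*pH unit)

4.5


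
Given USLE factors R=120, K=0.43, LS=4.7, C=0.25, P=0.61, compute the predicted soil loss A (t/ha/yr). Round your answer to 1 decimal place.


Step 1: A = R * K * LS * C * P
Step 2: R * K = 120 * 0.43 = 51.6
Step 3: (R*K) * LS = 51.6 * 4.7 = 242.52
Step 4: * C * P = 242.52 * 0.25 * 0.61 = 37.0
Step 5: A = 37.0 t/(ha*yr)

37.0


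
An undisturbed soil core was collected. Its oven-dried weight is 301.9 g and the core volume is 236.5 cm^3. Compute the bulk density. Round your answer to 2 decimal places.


Step 1: Identify the formula: BD = dry mass / volume
Step 2: Substitute values: BD = 301.9 / 236.5
Step 3: BD = 1.28 g/cm^3

1.28


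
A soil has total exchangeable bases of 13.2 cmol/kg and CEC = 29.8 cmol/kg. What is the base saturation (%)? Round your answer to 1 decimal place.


Step 1: BS = 100 * (sum of bases) / CEC
Step 2: BS = 100 * 13.2 / 29.8
Step 3: BS = 44.3%

44.3


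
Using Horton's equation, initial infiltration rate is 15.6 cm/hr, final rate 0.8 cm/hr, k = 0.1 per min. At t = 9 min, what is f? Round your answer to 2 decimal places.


Step 1: f = fc + (f0 - fc) * exp(-k * t)
Step 2: exp(-0.1 * 9) = 0.40657
Step 3: f = 0.8 + (15.6 - 0.8) * 0.40657
Step 4: f = 0.8 + 14.8 * 0.40657
Step 5: f = 6.82 cm/hr

6.82


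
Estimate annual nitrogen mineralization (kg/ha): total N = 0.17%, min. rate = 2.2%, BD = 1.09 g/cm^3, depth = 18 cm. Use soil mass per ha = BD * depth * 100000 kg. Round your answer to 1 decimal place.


Step 1: Soil mass per ha = BD * depth * 100000 = 1.09 * 18 * 100000 = 1962000 kg
Step 2: Total N pool = soil mass * N%/100 = 1962000 * 0.17/100 = 3335.4 kg/ha
Step 3: N mineralized = N pool * rate%/100 = 3335.4 * 2.2/100 = 73.4 kg/ha/yr

73.4


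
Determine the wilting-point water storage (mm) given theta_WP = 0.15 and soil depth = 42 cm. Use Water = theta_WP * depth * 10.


Step 1: Water (mm) = theta_WP * depth * 10
Step 2: Water = 0.15 * 42 * 10
Step 3: Water = 63.0 mm

63.0


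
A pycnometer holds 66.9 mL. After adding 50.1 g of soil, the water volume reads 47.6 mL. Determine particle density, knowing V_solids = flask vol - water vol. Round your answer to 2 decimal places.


Step 1: Volume of solids = flask volume - water volume with soil
Step 2: V_solids = 66.9 - 47.6 = 19.3 mL
Step 3: Particle density = mass / V_solids = 50.1 / 19.3 = 2.6 g/cm^3

2.6


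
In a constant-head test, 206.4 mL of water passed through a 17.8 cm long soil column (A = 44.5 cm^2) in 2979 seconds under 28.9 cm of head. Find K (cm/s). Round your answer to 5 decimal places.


Step 1: K = Q * L / (A * t * h)
Step 2: Numerator = 206.4 * 17.8 = 3673.92
Step 3: Denominator = 44.5 * 2979 * 28.9 = 3831142.95
Step 4: K = 3673.92 / 3831142.95 = 0.00096 cm/s

0.00096


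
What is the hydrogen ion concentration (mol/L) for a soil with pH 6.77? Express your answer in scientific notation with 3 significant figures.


Step 1: [H+] = 10^(-pH)
Step 2: [H+] = 10^(-6.77)
Step 3: [H+] = 1.70e-07 mol/L

1.70e-07


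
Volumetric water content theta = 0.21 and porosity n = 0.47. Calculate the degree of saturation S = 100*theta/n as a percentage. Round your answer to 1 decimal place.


Step 1: S = 100 * theta_v / n
Step 2: S = 100 * 0.21 / 0.47
Step 3: S = 44.7%

44.7


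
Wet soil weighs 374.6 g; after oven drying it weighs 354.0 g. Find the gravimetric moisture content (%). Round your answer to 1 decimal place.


Step 1: Water mass = wet - dry = 374.6 - 354.0 = 20.6 g
Step 2: w = 100 * water mass / dry mass
Step 3: w = 100 * 20.6 / 354.0 = 5.8%

5.8


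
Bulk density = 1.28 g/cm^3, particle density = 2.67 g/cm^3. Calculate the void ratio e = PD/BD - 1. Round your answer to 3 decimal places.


Step 1: e = PD / BD - 1
Step 2: e = 2.67 / 1.28 - 1
Step 3: e = 2.08594 - 1
Step 4: e = 1.086

1.086


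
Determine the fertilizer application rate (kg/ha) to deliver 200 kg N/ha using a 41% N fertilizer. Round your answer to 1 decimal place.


Step 1: Fertilizer rate = target N / (N content / 100)
Step 2: Rate = 200 / (41 / 100)
Step 3: Rate = 200 / 0.41
Step 4: Rate = 487.8 kg/ha

487.8


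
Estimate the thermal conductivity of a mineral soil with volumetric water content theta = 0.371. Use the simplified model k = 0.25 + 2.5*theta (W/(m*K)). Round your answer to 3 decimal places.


Step 1: k = 0.25 + 2.5 * theta
Step 2: k = 0.25 + 2.5 * 0.371
Step 3: k = 0.25 + 0.928
Step 4: k = 1.178 W/(m*K)

1.178


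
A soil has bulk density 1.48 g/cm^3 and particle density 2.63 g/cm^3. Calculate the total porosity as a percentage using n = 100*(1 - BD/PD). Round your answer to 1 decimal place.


Step 1: Formula: n = 100 * (1 - BD / PD)
Step 2: n = 100 * (1 - 1.48 / 2.63)
Step 3: n = 100 * (1 - 0.56274)
Step 4: n = 43.7%

43.7


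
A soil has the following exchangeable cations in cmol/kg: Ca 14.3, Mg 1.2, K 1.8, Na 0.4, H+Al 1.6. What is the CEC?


Step 1: CEC = Ca + Mg + K + Na + (H+Al)
Step 2: CEC = 14.3 + 1.2 + 1.8 + 0.4 + 1.6
Step 3: CEC = 19.3 cmol/kg

19.3


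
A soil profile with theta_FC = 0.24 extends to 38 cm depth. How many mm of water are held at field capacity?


Step 1: Water (mm) = theta_FC * depth (cm) * 10
Step 2: Water = 0.24 * 38 * 10
Step 3: Water = 91.2 mm

91.2


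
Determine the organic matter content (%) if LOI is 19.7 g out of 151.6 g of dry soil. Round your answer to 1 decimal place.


Step 1: OM% = 100 * LOI / sample mass
Step 2: OM = 100 * 19.7 / 151.6
Step 3: OM = 13.0%

13.0


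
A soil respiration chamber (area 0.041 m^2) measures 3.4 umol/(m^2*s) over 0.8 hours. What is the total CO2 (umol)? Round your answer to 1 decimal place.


Step 1: Convert time to seconds: 0.8 hr * 3600 = 2880.0 s
Step 2: Total = flux * area * time_s
Step 3: Total = 3.4 * 0.041 * 2880.0
Step 4: Total = 401.5 umol

401.5


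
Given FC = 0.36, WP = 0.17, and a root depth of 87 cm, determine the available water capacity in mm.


Step 1: Available water = (FC - WP) * depth * 10
Step 2: AW = (0.36 - 0.17) * 87 * 10
Step 3: AW = 0.19 * 87 * 10
Step 4: AW = 165.3 mm

165.3


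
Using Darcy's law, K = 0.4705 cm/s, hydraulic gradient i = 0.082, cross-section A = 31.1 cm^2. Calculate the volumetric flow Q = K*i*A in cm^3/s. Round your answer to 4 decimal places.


Step 1: Apply Darcy's law: Q = K * i * A
Step 2: Q = 0.4705 * 0.082 * 31.1
Step 3: Q = 1.1999 cm^3/s

1.1999


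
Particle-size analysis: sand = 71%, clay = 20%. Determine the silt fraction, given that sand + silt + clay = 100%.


Step 1: sand + silt + clay = 100%
Step 2: silt = 100 - sand - clay
Step 3: silt = 100 - 71 - 20
Step 4: silt = 9%

9


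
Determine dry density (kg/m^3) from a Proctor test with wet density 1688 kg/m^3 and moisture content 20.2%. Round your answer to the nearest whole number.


Step 1: Dry density = wet density / (1 + w/100)
Step 2: Dry density = 1688 / (1 + 20.2/100)
Step 3: Dry density = 1688 / 1.202
Step 4: Dry density = 1404 kg/m^3

1404


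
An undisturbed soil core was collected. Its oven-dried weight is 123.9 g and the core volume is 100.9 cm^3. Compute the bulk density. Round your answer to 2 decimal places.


Step 1: Identify the formula: BD = dry mass / volume
Step 2: Substitute values: BD = 123.9 / 100.9
Step 3: BD = 1.23 g/cm^3

1.23


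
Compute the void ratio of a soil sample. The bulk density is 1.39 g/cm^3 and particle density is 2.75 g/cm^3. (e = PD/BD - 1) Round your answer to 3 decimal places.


Step 1: e = PD / BD - 1
Step 2: e = 2.75 / 1.39 - 1
Step 3: e = 1.97842 - 1
Step 4: e = 0.978

0.978


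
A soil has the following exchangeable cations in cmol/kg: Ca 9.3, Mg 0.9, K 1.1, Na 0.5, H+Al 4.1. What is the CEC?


Step 1: CEC = Ca + Mg + K + Na + (H+Al)
Step 2: CEC = 9.3 + 0.9 + 1.1 + 0.5 + 4.1
Step 3: CEC = 15.9 cmol/kg

15.9


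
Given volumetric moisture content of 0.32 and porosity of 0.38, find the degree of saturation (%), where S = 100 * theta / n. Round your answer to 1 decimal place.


Step 1: S = 100 * theta_v / n
Step 2: S = 100 * 0.32 / 0.38
Step 3: S = 84.2%

84.2


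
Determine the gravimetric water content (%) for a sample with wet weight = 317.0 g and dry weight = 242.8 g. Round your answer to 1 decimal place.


Step 1: Water mass = wet - dry = 317.0 - 242.8 = 74.2 g
Step 2: w = 100 * water mass / dry mass
Step 3: w = 100 * 74.2 / 242.8 = 30.6%

30.6


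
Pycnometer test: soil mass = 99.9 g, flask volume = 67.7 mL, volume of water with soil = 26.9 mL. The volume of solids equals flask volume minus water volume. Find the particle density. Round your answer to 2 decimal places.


Step 1: Volume of solids = flask volume - water volume with soil
Step 2: V_solids = 67.7 - 26.9 = 40.8 mL
Step 3: Particle density = mass / V_solids = 99.9 / 40.8 = 2.45 g/cm^3

2.45


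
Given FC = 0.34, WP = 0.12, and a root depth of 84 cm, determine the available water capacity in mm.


Step 1: Available water = (FC - WP) * depth * 10
Step 2: AW = (0.34 - 0.12) * 84 * 10
Step 3: AW = 0.22 * 84 * 10
Step 4: AW = 184.8 mm

184.8


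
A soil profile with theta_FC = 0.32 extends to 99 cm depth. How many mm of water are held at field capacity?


Step 1: Water (mm) = theta_FC * depth (cm) * 10
Step 2: Water = 0.32 * 99 * 10
Step 3: Water = 316.8 mm

316.8


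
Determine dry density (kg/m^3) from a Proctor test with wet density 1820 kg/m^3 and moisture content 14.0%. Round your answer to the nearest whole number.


Step 1: Dry density = wet density / (1 + w/100)
Step 2: Dry density = 1820 / (1 + 14.0/100)
Step 3: Dry density = 1820 / 1.14
Step 4: Dry density = 1596 kg/m^3

1596


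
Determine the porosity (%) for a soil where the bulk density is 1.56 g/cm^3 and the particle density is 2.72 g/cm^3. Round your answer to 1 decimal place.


Step 1: Formula: n = 100 * (1 - BD / PD)
Step 2: n = 100 * (1 - 1.56 / 2.72)
Step 3: n = 100 * (1 - 0.57353)
Step 4: n = 42.6%

42.6


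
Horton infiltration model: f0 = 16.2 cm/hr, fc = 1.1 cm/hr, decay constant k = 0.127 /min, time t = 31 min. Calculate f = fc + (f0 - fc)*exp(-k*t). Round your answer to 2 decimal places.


Step 1: f = fc + (f0 - fc) * exp(-k * t)
Step 2: exp(-0.127 * 31) = 0.019507
Step 3: f = 1.1 + (16.2 - 1.1) * 0.019507
Step 4: f = 1.1 + 15.1 * 0.019507
Step 5: f = 1.39 cm/hr

1.39


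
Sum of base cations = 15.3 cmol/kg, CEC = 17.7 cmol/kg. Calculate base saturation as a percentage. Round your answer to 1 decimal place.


Step 1: BS = 100 * (sum of bases) / CEC
Step 2: BS = 100 * 15.3 / 17.7
Step 3: BS = 86.4%

86.4


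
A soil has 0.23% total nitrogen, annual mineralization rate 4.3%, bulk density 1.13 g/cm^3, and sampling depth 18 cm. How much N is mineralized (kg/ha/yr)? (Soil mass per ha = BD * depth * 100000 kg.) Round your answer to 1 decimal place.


Step 1: Soil mass per ha = BD * depth * 100000 = 1.13 * 18 * 100000 = 2034000 kg
Step 2: Total N pool = soil mass * N%/100 = 2034000 * 0.23/100 = 4678.2 kg/ha
Step 3: N mineralized = N pool * rate%/100 = 4678.2 * 4.3/100 = 201.2 kg/ha/yr

201.2


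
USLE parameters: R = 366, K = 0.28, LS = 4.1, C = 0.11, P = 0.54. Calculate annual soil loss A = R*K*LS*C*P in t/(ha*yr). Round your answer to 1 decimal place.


Step 1: A = R * K * LS * C * P
Step 2: R * K = 366 * 0.28 = 102.48
Step 3: (R*K) * LS = 102.48 * 4.1 = 420.168
Step 4: * C * P = 420.168 * 0.11 * 0.54 = 25.0
Step 5: A = 25.0 t/(ha*yr)

25.0


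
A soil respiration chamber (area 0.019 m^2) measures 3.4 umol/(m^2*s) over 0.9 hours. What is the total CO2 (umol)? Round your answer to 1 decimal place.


Step 1: Convert time to seconds: 0.9 hr * 3600 = 3240.0 s
Step 2: Total = flux * area * time_s
Step 3: Total = 3.4 * 0.019 * 3240.0
Step 4: Total = 209.3 umol

209.3


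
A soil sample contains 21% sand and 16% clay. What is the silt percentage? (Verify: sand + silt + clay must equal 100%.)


Step 1: sand + silt + clay = 100%
Step 2: silt = 100 - sand - clay
Step 3: silt = 100 - 21 - 16
Step 4: silt = 63%

63


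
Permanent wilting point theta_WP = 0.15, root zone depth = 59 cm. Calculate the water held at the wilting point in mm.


Step 1: Water (mm) = theta_WP * depth * 10
Step 2: Water = 0.15 * 59 * 10
Step 3: Water = 88.5 mm

88.5
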